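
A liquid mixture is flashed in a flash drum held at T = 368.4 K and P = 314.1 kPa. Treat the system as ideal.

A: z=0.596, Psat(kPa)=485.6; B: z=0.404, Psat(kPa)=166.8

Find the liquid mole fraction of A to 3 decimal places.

Raoult's law: Kᵢ = Pᵢˢᵃᵗ/P = Pᵢˢᵃᵗ/314.1.
  K_A = 485.6/314.1 = 1.54600, K_B = 166.8/314.1 = 0.53104
Let ψ = V/F and solve Σ zᵢ(Kᵢ−1)/(1+ψ(Kᵢ−1)) = 0.
Feasibility: ΣzᵢKᵢ = 1.136, Σzᵢ/Kᵢ = 1.146 — both > 1, two phases present.
Iterate (Newton) starting at ψ = 0.59:
  ψ = 0.590: g = -0.0158, g' = -0.271 → ψ = 0.532
  ψ = 0.532: g = -0.0002, g' = -0.264 → ψ = 0.531
Converged at ψ = 0.531.
Compositions from xᵢ = zᵢ/(1+ψ(Kᵢ−1)), yᵢ = Kᵢxᵢ:
  A: x = 0.462, y = 0.714
  B: x = 0.538, y = 0.286

x_A = 0.462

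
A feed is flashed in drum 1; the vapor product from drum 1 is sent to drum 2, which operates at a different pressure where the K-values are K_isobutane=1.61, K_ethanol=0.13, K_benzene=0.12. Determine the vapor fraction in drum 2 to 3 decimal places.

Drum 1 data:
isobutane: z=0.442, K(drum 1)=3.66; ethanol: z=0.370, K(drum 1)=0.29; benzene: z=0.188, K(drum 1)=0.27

V/F (drum 2) = 0.524

Drum 1:
Rachford–Rice: g(ψ₁) = Σ zᵢ(Kᵢ−1)/(1+ψ₁(Kᵢ−1)) = 0.
Feasibility: ΣzᵢKᵢ = 1.776, Σzᵢ/Kᵢ = 2.093 — both > 1, two phases present.
Newton–Raphson from ψ₁ = 0.5:
  ψ₁ = 0.500: g = -0.1188, g' = -1.273 → ψ₁ = 0.407
Converged at ψ₁ = 0.407.
Drum-1 compositions:
  isobutane: x = 0.212, y = 0.777
  ethanol: x = 0.520, y = 0.151
  benzene: x = 0.267, y = 0.072
Drum-2 feed = drum-1 vapor: z₂ = (0.7769, 0.1509, 0.0722).
Drum 2:
Let ψ₂ = V/F and solve Σ zᵢ(Kᵢ−1)/(1+ψ₂(Kᵢ−1)) = 0.
g(0) = ΣzᵢKᵢ − 1 = 0.279 and g(1) = 1 − Σzᵢ/Kᵢ = -1.245, so a root lies in (0, 1).
Newton iteration, ψ₂⁰ = 0.53:
  ψ₂ = 0.530: g = -0.0045, g' = -0.755 → ψ₂ = 0.524
Converged at ψ₂ = 0.524.
  isobutane: x = 0.589, y = 0.948
  ethanol: x = 0.277, y = 0.036
  benzene: x = 0.134, y = 0.016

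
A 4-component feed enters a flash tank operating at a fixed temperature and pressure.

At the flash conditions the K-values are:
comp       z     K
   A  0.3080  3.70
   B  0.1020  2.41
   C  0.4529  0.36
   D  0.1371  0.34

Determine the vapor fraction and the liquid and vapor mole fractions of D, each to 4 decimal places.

ψ = 0.3803, x_D = 0.1830, y_D = 0.0622

Let ψ = V/F and solve Σ zᵢ(Kᵢ−1)/(1+ψ(Kᵢ−1)) = 0.
Check two-phase: ΣzᵢKᵢ = 1.5951 > 1 and Σzᵢ/Kᵢ = 1.7869 > 1, so g(0) = 0.5951 > 0 and g(1) = -0.7869 < 0.
Newton–Raphson from ψ = 0.69:
  ψ = 0.6900: g = -0.32187, g' = -1.1223 → ψ = 0.4032
  ψ = 0.4032: g = -0.02413, g' = -1.0450 → ψ = 0.3801
  ψ = 0.3801: g = 0.00020, g' = -1.0632 → ψ = 0.3803
Converged at ψ = 0.3803.
Compositions from xᵢ = zᵢ/(1+ψ(Kᵢ−1)), yᵢ = Kᵢxᵢ:
  A: x = 0.1520, y = 0.5623
  B: x = 0.0664, y = 0.1600
  C: x = 0.5986, y = 0.2155
  D: x = 0.1830, y = 0.0622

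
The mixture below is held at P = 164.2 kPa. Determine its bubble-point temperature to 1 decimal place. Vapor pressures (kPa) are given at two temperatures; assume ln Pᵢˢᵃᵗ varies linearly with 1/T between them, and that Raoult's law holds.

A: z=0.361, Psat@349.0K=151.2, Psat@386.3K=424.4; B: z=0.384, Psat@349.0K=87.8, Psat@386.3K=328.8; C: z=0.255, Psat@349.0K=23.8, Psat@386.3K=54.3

Bubble-point temperature: ΣzᵢPᵢˢᵃᵗ(T) = P. Interpolate ln Pᵢˢᵃᵗ = aᵢ + bᵢ/T.
  T = 349.0 K: ΣzᵢPᵢˢᵃᵗ = 94.37 kPa
  T = 386.3 K: ΣzᵢPᵢˢᵃᵗ = 293.31 kPa
  T = 367.6 K: ΣzᵢPᵢˢᵃᵗ = 170.44 kPa
  T = 358.3 K: ΣzᵢPᵢˢᵃᵗ = 127.69 kPa
  T = 363.0 K: ΣzᵢPᵢˢᵃᵗ = 148.00 kPa
  T = 365.3 K: ΣzᵢPᵢˢᵃᵗ = 158.89 kPa
Interpolating between 365.3 K and 367.6 K gives T ≈ 366.4 K.

T = 366.4 K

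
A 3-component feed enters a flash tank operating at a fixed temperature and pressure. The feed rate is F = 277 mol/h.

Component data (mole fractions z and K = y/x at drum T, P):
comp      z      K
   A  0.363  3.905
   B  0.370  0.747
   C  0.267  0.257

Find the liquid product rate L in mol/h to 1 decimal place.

Material balance + equilibrium reduce to Σ zᵢ(Kᵢ−1)/(1+V/F(Kᵢ−1)) = 0.
Feasibility: ΣzᵢKᵢ = 1.763, Σzᵢ/Kᵢ = 1.627 — both > 1, two phases present.
Newton iteration, V/F⁰ = 0.64:
  V/F = 0.640: g = -0.1211, g' = -0.944 → V/F = 0.512
  V/F = 0.512: g = -0.0035, g' = -0.910 → V/F = 0.508
Converged at V/F = 0.508.
Then V = V/F·F = 0.5079·277 = 140.7 mol/h and L = F − V = 136.3 mol/h.

L = 136.3 mol/h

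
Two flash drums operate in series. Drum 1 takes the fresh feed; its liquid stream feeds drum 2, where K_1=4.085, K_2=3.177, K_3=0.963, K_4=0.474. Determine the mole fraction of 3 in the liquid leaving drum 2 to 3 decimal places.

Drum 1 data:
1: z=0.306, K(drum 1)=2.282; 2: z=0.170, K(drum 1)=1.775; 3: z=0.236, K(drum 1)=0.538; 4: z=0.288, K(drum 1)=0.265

Drum 1:
Newton–Raphson from ψ₁ = 0.52:
  ψ₁ = 0.520: g = -0.1569, g' = -0.728 → ψ₁ = 0.304
  ψ₁ = 0.304: g = -0.0108, g' = -0.653 → ψ₁ = 0.288
Converged at ψ₁ = 0.288.
Drum-1 compositions:
  1: x = 0.224, y = 0.510
  2: x = 0.139, y = 0.247
  3: x = 0.272, y = 0.146
  4: x = 0.365, y = 0.097
Drum-2 feed = drum-1 liquid: z₂ = (0.2235, 0.1390, 0.2722, 0.3653).
Drum 2:
Let ψ₂ = V/F and solve Σ zᵢ(Kᵢ−1)/(1+ψ₂(Kᵢ−1)) = 0.
Feasibility: ΣzᵢKᵢ = 1.790, Σzᵢ/Kᵢ = 1.152 — both > 1, two phases present.
Iterate (Newton) starting at ψ₂ = 0.5:
  ψ₂ = 0.500: g = 0.1451, g' = -0.667 → ψ₂ = 0.718
  ψ₂ = 0.718: g = 0.0136, g' = -0.567 → ψ₂ = 0.742
Converged at ψ₂ = 0.742.
  1: x = 0.068, y = 0.278
  2: x = 0.053, y = 0.169
  3: x = 0.280, y = 0.270
  4: x = 0.599, y = 0.284

x_3 (drum 2) = 0.280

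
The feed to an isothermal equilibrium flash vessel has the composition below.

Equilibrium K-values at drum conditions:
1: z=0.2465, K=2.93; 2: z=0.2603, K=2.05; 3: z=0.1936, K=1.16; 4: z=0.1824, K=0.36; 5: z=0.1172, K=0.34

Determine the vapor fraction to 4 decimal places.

Material balance + equilibrium reduce to Σ zᵢ(Kᵢ−1)/(1+ψ(Kᵢ−1)) = 0.
Check two-phase: ΣzᵢKᵢ = 1.5859 > 1 and Σzᵢ/Kᵢ = 1.2294 > 1, so g(0) = 0.5859 > 0 and g(1) = -0.2294 < 0.
Newton–Raphson from ψ = 0.55:
  ψ = 0.5500: g = 0.13093, g' = -0.6393 → ψ = 0.7548
  ψ = 0.7548: g = -0.00620, g' = -0.7277 → ψ = 0.7463
  ψ = 0.7463: g = -0.00003, g' = -0.7204 → ψ = 0.7462
Converged at ψ = 0.7462.

ψ = 0.7462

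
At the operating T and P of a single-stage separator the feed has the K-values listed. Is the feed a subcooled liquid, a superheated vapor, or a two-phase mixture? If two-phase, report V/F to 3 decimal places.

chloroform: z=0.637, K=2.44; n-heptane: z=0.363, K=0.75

superheated vapor

ΣzᵢKᵢ = 1.827; Σzᵢ/Kᵢ = 0.745.
Since Σzᵢ/Kᵢ < 1 the mixture is above its dew point — single vapor phase.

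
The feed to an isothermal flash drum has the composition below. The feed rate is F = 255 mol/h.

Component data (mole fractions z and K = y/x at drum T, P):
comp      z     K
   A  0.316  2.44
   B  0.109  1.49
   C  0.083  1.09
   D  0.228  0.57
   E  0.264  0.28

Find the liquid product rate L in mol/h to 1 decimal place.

Newton iteration, β⁰ = 0.5:
  β = 0.500: g = -0.1073, g' = -0.642 → β = 0.333
  β = 0.333: g = -0.0036, g' = -0.614 → β = 0.327
Converged at β = 0.327.
Then V = β·F = 0.3269·255 = 83.4 mol/h and L = F − V = 171.6 mol/h.

L = 171.6 mol/h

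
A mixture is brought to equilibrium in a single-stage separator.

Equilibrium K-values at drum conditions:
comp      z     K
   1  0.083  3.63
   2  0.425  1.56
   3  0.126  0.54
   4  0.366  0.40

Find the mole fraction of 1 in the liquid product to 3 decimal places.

Let ψ = V/F and solve Σ zᵢ(Kᵢ−1)/(1+ψ(Kᵢ−1)) = 0.
Feasibility: ΣzᵢKᵢ = 1.179, Σzᵢ/Kᵢ = 1.444 — both > 1, two phases present.
Iterate (Newton) starting at ψ = 0.35:
  ψ = 0.350: g = -0.0344, g' = -0.498 → ψ = 0.281
  ψ = 0.281: g = 0.0005, g' = -0.515 → ψ = 0.282
Converged at ψ = 0.282.
Compositions from xᵢ = zᵢ/(1+ψ(Kᵢ−1)), yᵢ = Kᵢxᵢ:
  1: x = 0.048, y = 0.173
  2: x = 0.367, y = 0.573
  3: x = 0.145, y = 0.078
  4: x = 0.441, y = 0.176

x_1 = 0.048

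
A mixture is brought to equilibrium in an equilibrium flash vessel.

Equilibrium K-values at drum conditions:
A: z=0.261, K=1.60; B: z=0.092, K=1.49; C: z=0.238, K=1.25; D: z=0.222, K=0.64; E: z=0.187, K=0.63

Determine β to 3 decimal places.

β = 0.666

Material balance + equilibrium reduce to Σ zᵢ(Kᵢ−1)/(1+β(Kᵢ−1)) = 0.
g(0) = ΣzᵢKᵢ − 1 = 0.112 and g(1) = 1 − Σzᵢ/Kᵢ = -0.059, so a root lies in (0, 1).
Newton iteration, β⁰ = 0.5:
  β = 0.500: g = 0.0272, g' = -0.163 → β = 0.667
  β = 0.667: g = -0.0002, g' = -0.166 → β = 0.666
Converged at β = 0.666.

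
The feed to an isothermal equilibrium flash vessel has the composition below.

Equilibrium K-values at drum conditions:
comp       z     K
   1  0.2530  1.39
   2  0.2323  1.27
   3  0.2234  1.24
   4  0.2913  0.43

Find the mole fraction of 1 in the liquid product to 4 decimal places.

Iterate (Newton) starting at β = 0.5:
  β = 0.5000: g = -0.04652, g' = -0.2355 → β = 0.3024
  β = 0.3024: g = -0.00439, g' = -0.1946 → β = 0.2799
  β = 0.2799: g = -0.00004, g' = -0.1912 → β = 0.2797
Converged at β = 0.2797.
Compositions from xᵢ = zᵢ/(1+β(Kᵢ−1)), yᵢ = Kᵢxᵢ:
  1: x = 0.2281, y = 0.3171
  2: x = 0.2160, y = 0.2743
  3: x = 0.2093, y = 0.2596
  4: x = 0.3465, y = 0.1490

x_1 = 0.2281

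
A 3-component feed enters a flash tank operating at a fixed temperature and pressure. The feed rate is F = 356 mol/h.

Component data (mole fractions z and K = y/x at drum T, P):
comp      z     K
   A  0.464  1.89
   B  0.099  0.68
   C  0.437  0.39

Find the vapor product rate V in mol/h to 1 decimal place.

Let ψ = V/F and solve Σ zᵢ(Kᵢ−1)/(1+ψ(Kᵢ−1)) = 0.
Check two-phase: ΣzᵢKᵢ = 1.115 > 1 and Σzᵢ/Kᵢ = 1.512 > 1, so g(0) = 0.115 > 0 and g(1) = -0.512 < 0.
Newton–Raphson from ψ = 0.33:
  ψ = 0.330: g = -0.0500, g' = -0.487 → ψ = 0.227
Converged at ψ = 0.227.
Then V = ψ·F = 0.2270·356 = 80.8 mol/h and L = F − V = 275.2 mol/h.

V = 80.8 mol/h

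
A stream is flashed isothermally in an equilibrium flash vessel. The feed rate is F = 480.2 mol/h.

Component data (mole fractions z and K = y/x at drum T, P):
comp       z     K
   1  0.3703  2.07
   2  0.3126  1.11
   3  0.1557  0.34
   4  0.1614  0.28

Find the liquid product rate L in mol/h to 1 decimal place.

L = 280.9 mol/h

Let ψ = V/F and solve Σ zᵢ(Kᵢ−1)/(1+ψ(Kᵢ−1)) = 0.
Feasibility: ΣzᵢKᵢ = 1.2116, Σzᵢ/Kᵢ = 1.4949 — both > 1, two phases present.
Iterate (Newton) starting at ψ = 0.55:
  ψ = 0.5500: g = -0.07186, g' = -0.5679 → ψ = 0.4235
  ψ = 0.4235: g = -0.00427, g' = -0.5080 → ψ = 0.4150
Converged at ψ = 0.4150.
Then V = ψ·F = 0.4150·480.2 = 199.3 mol/h and L = F − V = 280.9 mol/h.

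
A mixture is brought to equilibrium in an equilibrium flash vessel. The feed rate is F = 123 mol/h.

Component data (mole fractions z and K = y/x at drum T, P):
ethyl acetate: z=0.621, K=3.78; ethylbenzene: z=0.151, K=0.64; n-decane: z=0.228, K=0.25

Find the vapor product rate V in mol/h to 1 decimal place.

V = 101.3 mol/h

Rachford–Rice: g(ψ) = Σ zᵢ(Kᵢ−1)/(1+ψ(Kᵢ−1)) = 0.
g(0) = ΣzᵢKᵢ − 1 = 1.501 and g(1) = 1 − Σzᵢ/Kᵢ = -0.312, so a root lies in (0, 1).
Newton–Raphson from ψ = 0.41:
  ψ = 0.410: g = 0.4961, g' = -1.343 → ψ = 0.780
  ψ = 0.780: g = 0.0579, g' = -1.260 → ψ = 0.825
  ψ = 0.825: g = -0.0023, g' = -1.366 → ψ = 0.824
Converged at ψ = 0.824.
Then V = ψ·F = 0.8238·123 = 101.3 mol/h and L = F − V = 21.7 mol/h.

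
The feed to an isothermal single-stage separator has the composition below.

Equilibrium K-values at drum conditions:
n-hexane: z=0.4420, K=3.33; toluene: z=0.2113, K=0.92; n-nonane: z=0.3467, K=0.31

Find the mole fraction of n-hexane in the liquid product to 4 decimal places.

Iterate (Newton) starting at ψ = 0.64:
  ψ = 0.6400: g = -0.03282, g' = -0.9175 → ψ = 0.6042
  ψ = 0.6042: g = -0.00032, g' = -0.9009 → ψ = 0.6039
Converged at ψ = 0.6039.
Compositions from xᵢ = zᵢ/(1+ψ(Kᵢ−1)), yᵢ = Kᵢxᵢ:
  n-hexane: x = 0.1836, y = 0.6115
  toluene: x = 0.2220, y = 0.2043
  n-nonane: x = 0.5943, y = 0.1842

x_n-hexane = 0.1836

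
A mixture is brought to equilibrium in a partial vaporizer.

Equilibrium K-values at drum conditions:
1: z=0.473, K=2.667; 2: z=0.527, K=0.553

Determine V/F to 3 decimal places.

V/F = 0.742

Rachford–Rice: g(V/F) = Σ zᵢ(Kᵢ−1)/(1+V/F(Kᵢ−1)) = 0.
Check two-phase: ΣzᵢKᵢ = 1.553 > 1 and Σzᵢ/Kᵢ = 1.130 > 1, so g(0) = 0.553 > 0 and g(1) = -0.130 < 0.
Binary case is linear: z₁(K₁−1)(1+V/F(K₂−1)) + z₂(K₂−1)(1+V/F(K₁−1)) = 0
⇒ V/F = [z₁(K₁−1)+z₂(K₂−1)] / [−(K₁−1)(K₂−1)] = 0.5529/0.7451 = 0.742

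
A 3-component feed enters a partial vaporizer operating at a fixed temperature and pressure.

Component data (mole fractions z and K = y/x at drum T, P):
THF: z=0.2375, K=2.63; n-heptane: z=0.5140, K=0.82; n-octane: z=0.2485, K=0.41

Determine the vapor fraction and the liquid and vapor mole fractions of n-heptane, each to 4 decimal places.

ψ = 0.2637, x_n-heptane = 0.5396, y_n-heptane = 0.4425

Let ψ = V/F and solve Σ zᵢ(Kᵢ−1)/(1+ψ(Kᵢ−1)) = 0.
Check two-phase: ΣzᵢKᵢ = 1.1480 > 1 and Σzᵢ/Kᵢ = 1.3232 > 1, so g(0) = 0.1480 > 0 and g(1) = -0.3232 < 0.
Iterate (Newton) starting at ψ = 0.5:
  ψ = 0.5000: g = -0.09634, g' = -0.3857 → ψ = 0.2502
  ψ = 0.2502: g = 0.00608, g' = -0.4557 → ψ = 0.2636
  ψ = 0.2636: g = 0.00005, g' = -0.4484 → ψ = 0.2637
Converged at ψ = 0.2637.
Compositions from xᵢ = zᵢ/(1+ψ(Kᵢ−1)), yᵢ = Kᵢxᵢ:
  THF: x = 0.1661, y = 0.4369
  n-heptane: x = 0.5396, y = 0.4425
  n-octane: x = 0.2943, y = 0.1207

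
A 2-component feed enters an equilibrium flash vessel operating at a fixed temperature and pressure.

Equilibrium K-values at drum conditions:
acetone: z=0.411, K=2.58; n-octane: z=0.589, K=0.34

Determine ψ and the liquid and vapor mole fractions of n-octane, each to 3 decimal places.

ψ = 0.250, x_n-octane = 0.705, y_n-octane = 0.240

Let ψ = V/F and solve Σ zᵢ(Kᵢ−1)/(1+ψ(Kᵢ−1)) = 0.
Feasibility: ΣzᵢKᵢ = 1.261, Σzᵢ/Kᵢ = 1.892 — both > 1, two phases present.
Binary case is linear: z₁(K₁−1)(1+ψ(K₂−1)) + z₂(K₂−1)(1+ψ(K₁−1)) = 0
⇒ ψ = [z₁(K₁−1)+z₂(K₂−1)] / [−(K₁−1)(K₂−1)] = 0.2606/1.0428 = 0.250
Compositions from xᵢ = zᵢ/(1+ψ(Kᵢ−1)), yᵢ = Kᵢxᵢ:
  acetone: x = 0.295, y = 0.760
  n-octane: x = 0.705, y = 0.240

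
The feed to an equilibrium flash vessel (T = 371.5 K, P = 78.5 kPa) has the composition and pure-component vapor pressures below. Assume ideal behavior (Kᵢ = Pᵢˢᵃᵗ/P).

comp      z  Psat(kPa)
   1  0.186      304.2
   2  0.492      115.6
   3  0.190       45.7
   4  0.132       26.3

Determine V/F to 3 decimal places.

Raoult's law: Kᵢ = Pᵢˢᵃᵗ/P = Pᵢˢᵃᵗ/78.5.
  K_1 = 304.2/78.5 = 3.87516, K_2 = 115.6/78.5 = 1.47261, K_3 = 45.7/78.5 = 0.58217, K_4 = 26.3/78.5 = 0.33503
Newton–Raphson from V/F = 0.32:
  V/F = 0.320: g = 0.2774, g' = -0.638 → V/F = 0.754
  V/F = 0.754: g = 0.0481, g' = -0.519 → V/F = 0.847
  V/F = 0.847: g = -0.0022, g' = -0.572 → V/F = 0.843
Converged at V/F = 0.843.

V/F = 0.843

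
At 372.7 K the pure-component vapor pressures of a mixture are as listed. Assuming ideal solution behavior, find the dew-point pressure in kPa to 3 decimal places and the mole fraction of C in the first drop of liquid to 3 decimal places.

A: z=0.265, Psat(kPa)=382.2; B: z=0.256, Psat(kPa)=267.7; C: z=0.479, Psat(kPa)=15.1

Pdew = 29.966 kPa, x_C = 0.951

At the dew point ψ → 1, so Σzᵢ/Kᵢ = 1 with Kᵢ = Pᵢˢᵃᵗ/P ⇒ 1/P = Σzᵢ/Pᵢˢᵃᵗ.
1/P = 0.265/382.2 + 0.256/267.7 + 0.479/15.1 = 0.033372 ⇒ P = 29.966 kPa
xᵢ = zᵢP/Pᵢˢᵃᵗ ⇒ x_C = 0.479·29.966/15.1 = 0.951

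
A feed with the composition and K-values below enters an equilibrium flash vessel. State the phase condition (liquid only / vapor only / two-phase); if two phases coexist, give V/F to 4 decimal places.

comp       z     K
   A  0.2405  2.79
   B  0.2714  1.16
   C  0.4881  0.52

two-phase, V/F = 0.4039

ΣzᵢKᵢ = 1.2396; Σzᵢ/Kᵢ = 1.2588.
Both exceed 1, so a two-phase solution exists.
Let ψ = V/F and solve Σ zᵢ(Kᵢ−1)/(1+ψ(Kᵢ−1)) = 0.
Iterate (Newton) starting at ψ = 0.5:
  ψ = 0.5000: g = -0.04089, g' = -0.4152 → ψ = 0.4015
  ψ = 0.4015: g = 0.00105, g' = -0.4396 → ψ = 0.4039
Converged at ψ = 0.4039.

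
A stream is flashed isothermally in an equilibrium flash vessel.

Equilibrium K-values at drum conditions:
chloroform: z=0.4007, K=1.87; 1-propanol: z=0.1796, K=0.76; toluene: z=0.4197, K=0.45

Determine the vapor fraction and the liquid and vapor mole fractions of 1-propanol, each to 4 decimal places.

ψ = 0.1804, x_1-propanol = 0.1877, y_1-propanol = 0.1427

Newton iteration, ψ⁰ = 0.5:
  ψ = 0.5000: g = -0.12444, g' = -0.4022 → ψ = 0.1906
  ψ = 0.1906: g = -0.00401, g' = -0.3929 → ψ = 0.1804
Converged at ψ = 0.1804.
Compositions from xᵢ = zᵢ/(1+ψ(Kᵢ−1)), yᵢ = Kᵢxᵢ:
  chloroform: x = 0.3463, y = 0.6477
  1-propanol: x = 0.1877, y = 0.1427
  toluene: x = 0.4659, y = 0.2097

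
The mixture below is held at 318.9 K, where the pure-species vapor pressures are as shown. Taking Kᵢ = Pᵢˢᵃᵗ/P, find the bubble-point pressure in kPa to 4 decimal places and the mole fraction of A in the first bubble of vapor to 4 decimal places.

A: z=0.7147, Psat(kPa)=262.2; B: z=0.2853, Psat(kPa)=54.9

Pbub = 203.0573 kPa, y_A = 0.9229

At the bubble point ψ → 0, so ΣzᵢKᵢ = 1 with Kᵢ = Pᵢˢᵃᵗ/P ⇒ P = ΣzᵢPᵢˢᵃᵗ.
P = 0.7147·262.2 + 0.2853·54.9 = 203.0573 kPa
yᵢ = zᵢPᵢˢᵃᵗ/P ⇒ y_A = 0.7147·262.2/203.0573 = 0.9229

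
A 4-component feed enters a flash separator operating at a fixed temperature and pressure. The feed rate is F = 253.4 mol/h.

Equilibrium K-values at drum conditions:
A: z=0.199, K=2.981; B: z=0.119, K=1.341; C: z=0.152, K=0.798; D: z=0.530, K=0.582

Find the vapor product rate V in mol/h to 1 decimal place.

Rachford–Rice: g(ψ) = Σ zᵢ(Kᵢ−1)/(1+ψ(Kᵢ−1)) = 0.
Check two-phase: ΣzᵢKᵢ = 1.183 > 1 and Σzᵢ/Kᵢ = 1.257 > 1, so g(0) = 0.183 > 0 and g(1) = -0.257 < 0.
Newton–Raphson from ψ = 0.5:
  ψ = 0.500: g = -0.0815, g' = -0.363 → ψ = 0.275
  ψ = 0.275: g = 0.0093, g' = -0.464 → ψ = 0.295
  ψ = 0.295: g = 0.0001, g' = -0.450 → ψ = 0.296
Converged at ψ = 0.296.
Then V = ψ·F = 0.2957·253.4 = 74.9 mol/h and L = F − V = 178.5 mol/h.

V = 74.9 mol/h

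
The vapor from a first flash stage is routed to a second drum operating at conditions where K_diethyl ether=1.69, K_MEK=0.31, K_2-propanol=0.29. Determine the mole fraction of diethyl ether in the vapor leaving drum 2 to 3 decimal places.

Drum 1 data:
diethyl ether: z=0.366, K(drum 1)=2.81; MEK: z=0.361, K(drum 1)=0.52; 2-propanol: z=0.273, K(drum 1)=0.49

y_diethyl ether (drum 2) = 0.850

Drum 1:
Let ψ₁ = V/F and solve Σ zᵢ(Kᵢ−1)/(1+ψ₁(Kᵢ−1)) = 0.
g(0) = ΣzᵢKᵢ − 1 = 0.350 and g(1) = 1 − Σzᵢ/Kᵢ = -0.382, so a root lies in (0, 1).
Iterate (Newton) starting at ψ₁ = 0.5:
  ψ₁ = 0.500: g = -0.0671, g' = -0.602 → ψ₁ = 0.389
  ψ₁ = 0.389: g = 0.0023, g' = -0.649 → ψ₁ = 0.392
Converged at ψ₁ = 0.392.
Drum-1 compositions:
  diethyl ether: x = 0.214, y = 0.602
  MEK: x = 0.445, y = 0.231
  2-propanol: x = 0.341, y = 0.167
Drum-2 feed = drum-1 vapor: z₂ = (0.6016, 0.2312, 0.1672).
Drum 2:
Material balance + equilibrium reduce to Σ zᵢ(Kᵢ−1)/(1+ψ₂(Kᵢ−1)) = 0.
Check two-phase: ΣzᵢKᵢ = 1.137 > 1 and Σzᵢ/Kᵢ = 1.678 > 1, so g(0) = 0.137 > 0 and g(1) = -0.678 < 0.
Iterate (Newton) starting at ψ₂ = 0.34:
  ψ₂ = 0.340: g = -0.0287, g' = -0.522 → ψ₂ = 0.285
  ψ₂ = 0.285: g = -0.0006, g' = -0.503 → ψ₂ = 0.284
Converged at ψ₂ = 0.284.
  diethyl ether: x = 0.503, y = 0.850
  MEK: x = 0.288, y = 0.089
  2-propanol: x = 0.209, y = 0.061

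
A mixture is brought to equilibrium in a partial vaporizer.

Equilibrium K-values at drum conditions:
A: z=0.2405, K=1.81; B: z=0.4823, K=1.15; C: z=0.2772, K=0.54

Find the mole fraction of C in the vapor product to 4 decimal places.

Material balance + equilibrium reduce to Σ zᵢ(Kᵢ−1)/(1+ψ(Kᵢ−1)) = 0.
Feasibility: ΣzᵢKᵢ = 1.1396, Σzᵢ/Kᵢ = 1.0656 — both > 1, two phases present.
Newton iteration, ψ⁰ = 0.5:
  ψ = 0.5000: g = 0.04035, g' = -0.1883 → ψ = 0.7143
  ψ = 0.7143: g = -0.00117, g' = -0.2023 → ψ = 0.7085
Converged at ψ = 0.7085.
Compositions from xᵢ = zᵢ/(1+ψ(Kᵢ−1)), yᵢ = Kᵢxᵢ:
  A: x = 0.1528, y = 0.2766
  B: x = 0.4360, y = 0.5014
  C: x = 0.4112, y = 0.2221

y_C = 0.2221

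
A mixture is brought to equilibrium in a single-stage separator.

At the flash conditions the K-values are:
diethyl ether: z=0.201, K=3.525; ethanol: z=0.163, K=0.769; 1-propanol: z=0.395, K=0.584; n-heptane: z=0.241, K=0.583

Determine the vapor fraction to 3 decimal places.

Material balance + equilibrium reduce to Σ zᵢ(Kᵢ−1)/(1+ψ(Kᵢ−1)) = 0.
Check two-phase: ΣzᵢKᵢ = 1.205 > 1 and Σzᵢ/Kᵢ = 1.359 > 1, so g(0) = 0.205 > 0 and g(1) = -0.359 < 0.
Newton iteration, ψ⁰ = 0.49:
  ψ = 0.490: g = -0.1483, g' = -0.441 → ψ = 0.154
  ψ = 0.154: g = 0.0436, g' = -0.800 → ψ = 0.208
  ψ = 0.208: g = 0.0031, g' = -0.692 → ψ = 0.213
Converged at ψ = 0.213.

ψ = 0.213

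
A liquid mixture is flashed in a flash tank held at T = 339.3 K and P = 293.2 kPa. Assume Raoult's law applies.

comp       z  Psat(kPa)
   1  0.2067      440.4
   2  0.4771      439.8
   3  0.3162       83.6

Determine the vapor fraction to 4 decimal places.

Raoult's law: Kᵢ = Pᵢˢᵃᵗ/P = Pᵢˢᵃᵗ/293.2.
  K_1 = 440.4/293.2 = 1.502046, K_2 = 439.8/293.2 = 1.500000, K_3 = 83.6/293.2 = 0.285130
Let ψ = V/F and solve Σ zᵢ(Kᵢ−1)/(1+ψ(Kᵢ−1)) = 0.
g(0) = ΣzᵢKᵢ − 1 = 0.1163 and g(1) = 1 − Σzᵢ/Kᵢ = -0.5646, so a root lies in (0, 1).
Newton iteration, ψ⁰ = 0.65:
  ψ = 0.6500: g = -0.16397, g' = -0.6614 → ψ = 0.4021
  ψ = 0.4021: g = -0.03227, g' = -0.4370 → ψ = 0.3283
  ψ = 0.3283: g = -0.00134, g' = -0.4023 → ψ = 0.3249
Converged at ψ = 0.3249.

ψ = 0.3249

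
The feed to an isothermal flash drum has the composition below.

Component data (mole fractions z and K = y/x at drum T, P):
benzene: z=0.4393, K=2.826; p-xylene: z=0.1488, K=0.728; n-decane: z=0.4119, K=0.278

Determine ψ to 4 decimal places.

ψ = 0.4000

Material balance + equilibrium reduce to Σ zᵢ(Kᵢ−1)/(1+ψ(Kᵢ−1)) = 0.
Check two-phase: ΣzᵢKᵢ = 1.4643 > 1 and Σzᵢ/Kᵢ = 1.8415 > 1, so g(0) = 0.4643 > 0 and g(1) = -0.8415 < 0.
Newton–Raphson from ψ = 0.5:
  ψ = 0.5000: g = -0.09292, g' = -0.9409 → ψ = 0.4012
  ψ = 0.4012: g = -0.00114, g' = -0.9274 → ψ = 0.4000
Converged at ψ = 0.4000.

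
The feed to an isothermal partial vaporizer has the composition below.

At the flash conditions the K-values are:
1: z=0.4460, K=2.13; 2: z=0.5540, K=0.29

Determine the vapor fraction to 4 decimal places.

ψ = 0.1379

Binary case is linear: z₁(K₁−1)(1+ψ(K₂−1)) + z₂(K₂−1)(1+ψ(K₁−1)) = 0
⇒ ψ = [z₁(K₁−1)+z₂(K₂−1)] / [−(K₁−1)(K₂−1)] = 0.11064/0.80230 = 0.1379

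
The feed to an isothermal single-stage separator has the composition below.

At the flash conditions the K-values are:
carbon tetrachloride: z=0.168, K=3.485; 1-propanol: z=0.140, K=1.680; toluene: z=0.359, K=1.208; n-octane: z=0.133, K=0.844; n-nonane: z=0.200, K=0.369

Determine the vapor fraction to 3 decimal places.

Let ψ = V/F and solve Σ zᵢ(Kᵢ−1)/(1+ψ(Kᵢ−1)) = 0.
Check two-phase: ΣzᵢKᵢ = 1.440 > 1 and Σzᵢ/Kᵢ = 1.128 > 1, so g(0) = 0.440 > 0 and g(1) = -0.128 < 0.
Newton–Raphson from ψ = 0.52:
  ψ = 0.520: g = 0.1094, g' = -0.426 → ψ = 0.777
  ψ = 0.777: g = -0.0022, g' = -0.471 → ψ = 0.772
Converged at ψ = 0.772.

ψ = 0.772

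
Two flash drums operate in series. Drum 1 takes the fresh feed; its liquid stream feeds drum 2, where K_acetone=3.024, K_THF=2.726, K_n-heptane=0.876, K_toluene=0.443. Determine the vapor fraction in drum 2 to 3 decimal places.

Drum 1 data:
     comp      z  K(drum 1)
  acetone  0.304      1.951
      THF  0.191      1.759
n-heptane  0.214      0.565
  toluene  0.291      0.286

V/F (drum 2) = 0.660

Drum 1:
Material balance + equilibrium reduce to Σ zᵢ(Kᵢ−1)/(1+ψ₁(Kᵢ−1)) = 0.
Feasibility: ΣzᵢKᵢ = 1.133, Σzᵢ/Kᵢ = 1.661 — both > 1, two phases present.
Iterate (Newton) starting at ψ₁ = 0.66:
  ψ₁ = 0.660: g = -0.2493, g' = -0.763 → ψ₁ = 0.333
  ψ₁ = 0.333: g = -0.0463, g' = -0.539 → ψ₁ = 0.247
  ψ₁ = 0.247: g = -0.0006, g' = -0.528 → ψ₁ = 0.246
Converged at ψ₁ = 0.246.
Drum-1 compositions:
  acetone: x = 0.246, y = 0.481
  THF: x = 0.161, y = 0.283
  n-heptane: x = 0.240, y = 0.135
  toluene: x = 0.353, y = 0.101
Drum-2 feed = drum-1 liquid: z₂ = (0.2463, 0.1609, 0.2397, 0.3531).
Drum 2:
Rachford–Rice: g(ψ₂) = Σ zᵢ(Kᵢ−1)/(1+ψ₂(Kᵢ−1)) = 0.
g(0) = ΣzᵢKᵢ − 1 = 0.550 and g(1) = 1 − Σzᵢ/Kᵢ = -0.211, so a root lies in (0, 1).
Newton–Raphson from ψ₂ = 0.53:
  ψ₂ = 0.530: g = 0.0747, g' = -0.590 → ψ₂ = 0.657
  ψ₂ = 0.657: g = 0.0019, g' = -0.568 → ψ₂ = 0.660
Converged at ψ₂ = 0.660.
  acetone: x = 0.105, y = 0.319
  THF: x = 0.075, y = 0.205
  n-heptane: x = 0.261, y = 0.229
  toluene: x = 0.558, y = 0.247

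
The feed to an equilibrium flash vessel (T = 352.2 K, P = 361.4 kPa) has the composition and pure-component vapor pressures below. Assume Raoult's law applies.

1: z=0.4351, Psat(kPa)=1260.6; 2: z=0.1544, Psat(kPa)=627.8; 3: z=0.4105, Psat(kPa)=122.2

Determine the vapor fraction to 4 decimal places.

ψ = 0.6639

Raoult's law: Kᵢ = Pᵢˢᵃᵗ/P = Pᵢˢᵃᵗ/361.4.
  K_1 = 1260.6/361.4 = 3.488102, K_2 = 627.8/361.4 = 1.737133, K_3 = 122.2/361.4 = 0.338129
Newton–Raphson from ψ = 0.43:
  ψ = 0.4300: g = 0.22965, g' = -1.0284 → ψ = 0.6533
  ψ = 0.6533: g = 0.01048, g' = -0.9872 → ψ = 0.6639
Converged at ψ = 0.6639.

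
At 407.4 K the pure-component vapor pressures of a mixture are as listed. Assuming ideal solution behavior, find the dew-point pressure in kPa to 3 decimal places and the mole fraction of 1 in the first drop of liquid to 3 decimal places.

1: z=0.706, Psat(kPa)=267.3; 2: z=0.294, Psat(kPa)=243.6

Pdew = 259.867 kPa, x_1 = 0.686

At the dew point ψ → 1, so Σzᵢ/Kᵢ = 1 with Kᵢ = Pᵢˢᵃᵗ/P ⇒ 1/P = Σzᵢ/Pᵢˢᵃᵗ.
1/P = 0.706/267.3 + 0.294/243.6 = 0.003848 ⇒ P = 259.867 kPa
xᵢ = zᵢP/Pᵢˢᵃᵗ ⇒ x_1 = 0.706·259.867/267.3 = 0.686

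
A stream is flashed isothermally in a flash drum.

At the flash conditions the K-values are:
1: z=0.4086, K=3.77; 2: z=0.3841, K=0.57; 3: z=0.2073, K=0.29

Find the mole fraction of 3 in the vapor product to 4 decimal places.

Material balance + equilibrium reduce to Σ zᵢ(Kᵢ−1)/(1+β(Kᵢ−1)) = 0.
g(0) = ΣzᵢKᵢ − 1 = 0.8195 and g(1) = 1 − Σzᵢ/Kᵢ = -0.4971, so a root lies in (0, 1).
Iterate (Newton) starting at β = 0.5:
  β = 0.5000: g = 0.03597, g' = -0.9176 → β = 0.5392
  β = 0.5392: g = 0.00040, g' = -0.8989 → β = 0.5396
Converged at β = 0.5396.
Compositions from xᵢ = zᵢ/(1+β(Kᵢ−1)), yᵢ = Kᵢxᵢ:
  1: x = 0.1638, y = 0.6175
  2: x = 0.5002, y = 0.2851
  3: x = 0.3361, y = 0.0975

y_3 = 0.0975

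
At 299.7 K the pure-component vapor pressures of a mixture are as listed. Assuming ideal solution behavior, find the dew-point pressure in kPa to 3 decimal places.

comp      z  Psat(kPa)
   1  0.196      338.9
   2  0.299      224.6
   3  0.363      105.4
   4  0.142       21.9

At the dew point ψ → 1, so Σzᵢ/Kᵢ = 1 with Kᵢ = Pᵢˢᵃᵗ/P ⇒ 1/P = Σzᵢ/Pᵢˢᵃᵗ.
1/P = 0.196/338.9 + 0.299/224.6 + 0.363/105.4 + 0.142/21.9 = 0.011838 ⇒ P = 84.476 kPa

Pdew = 84.476 kPa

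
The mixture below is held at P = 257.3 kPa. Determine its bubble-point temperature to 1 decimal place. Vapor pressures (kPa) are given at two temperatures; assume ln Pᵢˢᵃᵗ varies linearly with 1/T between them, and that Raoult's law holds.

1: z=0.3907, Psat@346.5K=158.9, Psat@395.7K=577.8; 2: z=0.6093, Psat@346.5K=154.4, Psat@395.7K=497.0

Bubble-point temperature: ΣzᵢPᵢˢᵃᵗ(T) = P. Interpolate ln Pᵢˢᵃᵗ = aᵢ + bᵢ/T.
  T = 346.5 K: ΣzᵢPᵢˢᵃᵗ = 156.16 kPa
  T = 395.7 K: ΣzᵢPᵢˢᵃᵗ = 528.57 kPa
  T = 371.1 K: ΣzᵢPᵢˢᵃᵗ = 299.01 kPa
  T = 358.8 K: ΣzᵢPᵢˢᵃᵗ = 218.48 kPa
  T = 365.0 K: ΣzᵢPᵢˢᵃᵗ = 256.59 kPa
  T = 368.1 K: ΣzᵢPᵢˢᵃᵗ = 277.51 kPa
  T = 366.6 K: ΣzᵢPᵢˢᵃᵗ = 267.23 kPa
Interpolating between 365.0 K and 366.6 K gives T ≈ 365.1 K.

T = 365.1 K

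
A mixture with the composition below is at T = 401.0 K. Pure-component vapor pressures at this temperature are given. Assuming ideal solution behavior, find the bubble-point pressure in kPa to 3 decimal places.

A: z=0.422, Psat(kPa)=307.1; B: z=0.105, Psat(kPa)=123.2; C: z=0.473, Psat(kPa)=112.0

Pbub = 195.508 kPa

At the bubble point ψ → 0, so ΣzᵢKᵢ = 1 with Kᵢ = Pᵢˢᵃᵗ/P ⇒ P = ΣzᵢPᵢˢᵃᵗ.
P = 0.422·307.1 + 0.105·123.2 + 0.473·112.0 = 195.508 kPa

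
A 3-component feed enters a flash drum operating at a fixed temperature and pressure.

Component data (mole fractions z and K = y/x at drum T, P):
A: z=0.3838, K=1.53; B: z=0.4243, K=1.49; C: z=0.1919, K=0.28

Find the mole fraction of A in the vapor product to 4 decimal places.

Newton iteration, ψ⁰ = 0.5:
  ψ = 0.5000: g = 0.11191, g' = -0.3760 → ψ = 0.7977
  ψ = 0.7977: g = -0.03212, g' = -0.6549 → ψ = 0.7486
  ψ = 0.7486: g = -0.00197, g' = -0.5779 → ψ = 0.7452
Converged at ψ = 0.7452.
Compositions from xᵢ = zᵢ/(1+ψ(Kᵢ−1)), yᵢ = Kᵢxᵢ:
  A: x = 0.2751, y = 0.4210
  B: x = 0.3108, y = 0.4631
  C: x = 0.4141, y = 0.1159

y_A = 0.4210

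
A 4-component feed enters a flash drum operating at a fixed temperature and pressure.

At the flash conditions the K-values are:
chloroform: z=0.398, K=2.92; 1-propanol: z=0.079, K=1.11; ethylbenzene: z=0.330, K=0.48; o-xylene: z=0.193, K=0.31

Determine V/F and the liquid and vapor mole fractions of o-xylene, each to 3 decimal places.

V/F = 0.451, x_o-xylene = 0.280, y_o-xylene = 0.087

Material balance + equilibrium reduce to Σ zᵢ(Kᵢ−1)/(1+V/F(Kᵢ−1)) = 0.
Check two-phase: ΣzᵢKᵢ = 1.468 > 1 and Σzᵢ/Kᵢ = 1.518 > 1, so g(0) = 0.468 > 0 and g(1) = -0.518 < 0.
Newton iteration, V/F⁰ = 0.4:
  V/F = 0.400: g = 0.0399, g' = -0.788 → V/F = 0.451
Converged at V/F = 0.451.
Compositions from xᵢ = zᵢ/(1+V/F(Kᵢ−1)), yᵢ = Kᵢxᵢ:
  chloroform: x = 0.213, y = 0.623
  1-propanol: x = 0.075, y = 0.084
  ethylbenzene: x = 0.431, y = 0.207
  o-xylene: x = 0.280, y = 0.087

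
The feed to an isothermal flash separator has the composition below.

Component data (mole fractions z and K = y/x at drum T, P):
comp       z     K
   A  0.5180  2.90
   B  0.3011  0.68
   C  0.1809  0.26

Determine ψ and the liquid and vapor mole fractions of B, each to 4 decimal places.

ψ = 0.7246, x_B = 0.3920, y_B = 0.2666

Material balance + equilibrium reduce to Σ zᵢ(Kᵢ−1)/(1+ψ(Kᵢ−1)) = 0.
g(0) = ΣzᵢKᵢ − 1 = 0.7540 and g(1) = 1 − Σzᵢ/Kᵢ = -0.3172, so a root lies in (0, 1).
Iterate (Newton) starting at ψ = 0.5:
  ψ = 0.5000: g = 0.17753, g' = -0.7851 → ψ = 0.7261
  ψ = 0.7261: g = -0.00127, g' = -0.8453 → ψ = 0.7246
Converged at ψ = 0.7246.
Compositions from xᵢ = zᵢ/(1+ψ(Kᵢ−1)), yᵢ = Kᵢxᵢ:
  A: x = 0.2179, y = 0.6320
  B: x = 0.3920, y = 0.2666
  C: x = 0.3901, y = 0.1014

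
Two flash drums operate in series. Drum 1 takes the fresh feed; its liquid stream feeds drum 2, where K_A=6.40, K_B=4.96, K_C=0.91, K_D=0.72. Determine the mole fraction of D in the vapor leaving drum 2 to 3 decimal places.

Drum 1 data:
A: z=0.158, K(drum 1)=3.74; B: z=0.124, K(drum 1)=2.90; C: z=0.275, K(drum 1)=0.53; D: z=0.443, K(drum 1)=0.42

y_D (drum 2) = 0.453

Drum 1:
Newton–Raphson from ψ₁ = 0.39:
  ψ₁ = 0.390: g = -0.1457, g' = -0.765 → ψ₁ = 0.200
  ψ₁ = 0.200: g = 0.0176, g' = -0.996 → ψ₁ = 0.217
Converged at ψ₁ = 0.217.
Drum-1 compositions:
  A: x = 0.099, y = 0.370
  B: x = 0.088, y = 0.254
  C: x = 0.306, y = 0.162
  D: x = 0.507, y = 0.213
Drum-2 feed = drum-1 liquid: z₂ = (0.0990, 0.0877, 0.3063, 0.5069).
Drum 2:
Iterate (Newton) starting at ψ₂ = 0.59:
  ψ₂ = 0.590: g = 0.0327, g' = -0.348 → ψ₂ = 0.684
  ψ₂ = 0.684: g = 0.0027, g' = -0.295 → ψ₂ = 0.693
Converged at ψ₂ = 0.693.
  A: x = 0.021, y = 0.134
  B: x = 0.023, y = 0.116
  C: x = 0.327, y = 0.297
  D: x = 0.629, y = 0.453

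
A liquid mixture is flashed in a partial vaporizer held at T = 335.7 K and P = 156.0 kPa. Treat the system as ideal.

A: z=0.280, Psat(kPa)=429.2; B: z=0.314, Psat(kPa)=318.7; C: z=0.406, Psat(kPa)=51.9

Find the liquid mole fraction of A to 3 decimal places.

Raoult's law: Kᵢ = Pᵢˢᵃᵗ/P = Pᵢˢᵃᵗ/156.0.
  K_A = 429.2/156.0 = 2.75128, K_B = 318.7/156.0 = 2.04295, K_C = 51.9/156.0 = 0.33269
Material balance + equilibrium reduce to Σ zᵢ(Kᵢ−1)/(1+ψ(Kᵢ−1)) = 0.
Feasibility: ΣzᵢKᵢ = 1.547, Σzᵢ/Kᵢ = 1.476 — both > 1, two phases present.
Newton iteration, ψ⁰ = 0.5:
  ψ = 0.500: g = 0.0701, g' = -0.799 → ψ = 0.588
  ψ = 0.588: g = -0.0011, g' = -0.829 → ψ = 0.586
Converged at ψ = 0.586.
Compositions from xᵢ = zᵢ/(1+ψ(Kᵢ−1)), yᵢ = Kᵢxᵢ:
  A: x = 0.138, y = 0.380
  B: x = 0.195, y = 0.398
  C: x = 0.667, y = 0.222

x_A = 0.138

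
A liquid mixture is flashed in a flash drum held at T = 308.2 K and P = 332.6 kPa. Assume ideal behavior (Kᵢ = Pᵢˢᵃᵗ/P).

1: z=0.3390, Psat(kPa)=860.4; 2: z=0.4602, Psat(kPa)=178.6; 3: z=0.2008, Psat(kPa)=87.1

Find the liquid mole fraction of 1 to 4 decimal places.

x_1 = 0.2575

Raoult's law: Kᵢ = Pᵢˢᵃᵗ/P = Pᵢˢᵃᵗ/332.6.
  K_1 = 860.4/332.6 = 2.586891, K_2 = 178.6/332.6 = 0.536981, K_3 = 87.1/332.6 = 0.261876
Rachford–Rice: g(ψ) = Σ zᵢ(Kᵢ−1)/(1+ψ(Kᵢ−1)) = 0.
Feasibility: ΣzᵢKᵢ = 1.1767, Σzᵢ/Kᵢ = 1.7548 — both > 1, two phases present.
Newton iteration, ψ⁰ = 0.33:
  ψ = 0.3300: g = -0.09439, g' = -0.6964 → ψ = 0.1945
  ψ = 0.1945: g = 0.00388, g' = -0.7668 → ψ = 0.1995
Converged at ψ = 0.1995.
Compositions from xᵢ = zᵢ/(1+ψ(Kᵢ−1)), yᵢ = Kᵢxᵢ:
  1: x = 0.2575, y = 0.6661
  2: x = 0.5070, y = 0.2723
  3: x = 0.2355, y = 0.0617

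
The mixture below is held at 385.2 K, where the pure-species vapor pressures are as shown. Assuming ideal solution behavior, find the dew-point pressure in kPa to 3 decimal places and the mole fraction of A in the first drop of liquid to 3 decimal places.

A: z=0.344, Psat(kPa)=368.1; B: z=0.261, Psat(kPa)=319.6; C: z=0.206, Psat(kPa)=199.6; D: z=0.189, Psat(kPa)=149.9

Pdew = 247.275 kPa, x_A = 0.231

At the dew point ψ → 1, so Σzᵢ/Kᵢ = 1 with Kᵢ = Pᵢˢᵃᵗ/P ⇒ 1/P = Σzᵢ/Pᵢˢᵃᵗ.
1/P = 0.344/368.1 + 0.261/319.6 + 0.206/199.6 + 0.189/149.9 = 0.004044 ⇒ P = 247.275 kPa
xᵢ = zᵢP/Pᵢˢᵃᵗ ⇒ x_A = 0.344·247.275/368.1 = 0.231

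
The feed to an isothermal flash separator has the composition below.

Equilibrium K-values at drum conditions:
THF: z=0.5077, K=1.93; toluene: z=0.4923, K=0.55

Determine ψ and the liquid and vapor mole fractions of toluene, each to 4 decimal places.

Binary case is linear: z₁(K₁−1)(1+ψ(K₂−1)) + z₂(K₂−1)(1+ψ(K₁−1)) = 0
⇒ ψ = [z₁(K₁−1)+z₂(K₂−1)] / [−(K₁−1)(K₂−1)] = 0.25063/0.41850 = 0.5989
Compositions from xᵢ = zᵢ/(1+ψ(Kᵢ−1)), yᵢ = Kᵢxᵢ:
  THF: x = 0.3261, y = 0.6293
  toluene: x = 0.6739, y = 0.3707

ψ = 0.5989, x_toluene = 0.6739, y_toluene = 0.3707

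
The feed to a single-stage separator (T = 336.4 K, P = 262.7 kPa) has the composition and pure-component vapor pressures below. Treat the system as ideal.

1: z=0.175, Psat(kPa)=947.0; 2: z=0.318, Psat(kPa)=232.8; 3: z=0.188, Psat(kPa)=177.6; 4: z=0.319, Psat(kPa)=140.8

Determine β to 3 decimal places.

β = 0.259

Raoult's law: Kᵢ = Pᵢˢᵃᵗ/P = Pᵢˢᵃᵗ/262.7.
  K_1 = 947.0/262.7 = 3.60487, K_2 = 232.8/262.7 = 0.88618, K_3 = 177.6/262.7 = 0.67606, K_4 = 140.8/262.7 = 0.53597
Rachford–Rice: g(β) = Σ zᵢ(Kᵢ−1)/(1+β(Kᵢ−1)) = 0.
Feasibility: ΣzᵢKᵢ = 1.211, Σzᵢ/Kᵢ = 1.281 — both > 1, two phases present.
Newton iteration, β⁰ = 0.64:
  β = 0.640: g = -0.1555, g' = -0.342 → β = 0.185
  β = 0.185: g = 0.0437, g' = -0.649 → β = 0.253
  β = 0.253: g = 0.0036, g' = -0.548 → β = 0.259
Converged at β = 0.259.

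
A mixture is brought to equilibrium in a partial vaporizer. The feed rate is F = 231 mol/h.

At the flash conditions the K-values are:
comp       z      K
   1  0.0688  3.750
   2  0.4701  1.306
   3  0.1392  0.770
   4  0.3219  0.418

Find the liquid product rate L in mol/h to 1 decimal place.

Rachford–Rice: g(V/F) = Σ zᵢ(Kᵢ−1)/(1+V/F(Kᵢ−1)) = 0.
Feasibility: ΣzᵢKᵢ = 1.1137, Σzᵢ/Kᵢ = 1.3292 — both > 1, two phases present.
Iterate (Newton) starting at V/F = 0.5:
  V/F = 0.5000: g = -0.09599, g' = -0.3517 → V/F = 0.2270
  V/F = 0.2270: g = 0.00133, g' = -0.3886 → V/F = 0.2305
Converged at V/F = 0.2305.
Then V = V/F·F = 0.2305·231 = 53.2 mol/h and L = F − V = 177.8 mol/h.

L = 177.8 mol/h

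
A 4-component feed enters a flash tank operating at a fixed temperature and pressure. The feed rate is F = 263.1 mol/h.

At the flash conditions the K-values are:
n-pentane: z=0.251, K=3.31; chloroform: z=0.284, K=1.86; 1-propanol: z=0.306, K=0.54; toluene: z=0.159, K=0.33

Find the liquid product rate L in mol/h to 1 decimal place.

Rachford–Rice: g(β) = Σ zᵢ(Kᵢ−1)/(1+β(Kᵢ−1)) = 0.
Feasibility: ΣzᵢKᵢ = 1.577, Σzᵢ/Kᵢ = 1.277 — both > 1, two phases present.
Newton–Raphson from β = 0.6:
  β = 0.600: g = 0.0315, g' = -0.650 → β = 0.649
  β = 0.649: g = -0.0001, g' = -0.656 → β = 0.648
Converged at β = 0.648.
Then V = β·F = 0.6484·263.1 = 170.6 mol/h and L = F − V = 92.5 mol/h.

L = 92.5 mol/h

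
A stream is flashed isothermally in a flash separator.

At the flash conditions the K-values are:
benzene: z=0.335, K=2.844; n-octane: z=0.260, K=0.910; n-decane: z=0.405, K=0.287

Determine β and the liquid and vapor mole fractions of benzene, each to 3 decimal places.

Material balance + equilibrium reduce to Σ zᵢ(Kᵢ−1)/(1+β(Kᵢ−1)) = 0.
g(0) = ΣzᵢKᵢ − 1 = 0.306 and g(1) = 1 − Σzᵢ/Kᵢ = -0.815, so a root lies in (0, 1).
Newton–Raphson from β = 0.64:
  β = 0.640: g = -0.2726, g' = -0.939 → β = 0.350
  β = 0.350: g = -0.0332, g' = -0.789 → β = 0.308
Converged at β = 0.308.
Compositions from xᵢ = zᵢ/(1+β(Kᵢ−1)), yᵢ = Kᵢxᵢ:
  benzene: x = 0.214, y = 0.608
  n-octane: x = 0.267, y = 0.243
  n-decane: x = 0.519, y = 0.149

β = 0.308, x_benzene = 0.214, y_benzene = 0.608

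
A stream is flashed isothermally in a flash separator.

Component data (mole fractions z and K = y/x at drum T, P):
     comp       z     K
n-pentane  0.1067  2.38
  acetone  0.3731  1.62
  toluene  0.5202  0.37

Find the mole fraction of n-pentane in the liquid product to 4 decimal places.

x_n-pentane = 0.0943

Material balance + equilibrium reduce to Σ zᵢ(Kᵢ−1)/(1+ψ(Kᵢ−1)) = 0.
g(0) = ΣzᵢKᵢ − 1 = 0.0508 and g(1) = 1 − Σzᵢ/Kᵢ = -0.6811, so a root lies in (0, 1).
Iterate (Newton) starting at ψ = 0.53:
  ψ = 0.5300: g = -0.23285, g' = -0.6144 → ψ = 0.1510
  ψ = 0.1510: g = -0.02880, g' = -0.5112 → ψ = 0.0947
  ψ = 0.0947: g = 0.00023, g' = -0.5204 → ψ = 0.0951
Converged at ψ = 0.0951.
Compositions from xᵢ = zᵢ/(1+ψ(Kᵢ−1)), yᵢ = Kᵢxᵢ:
  n-pentane: x = 0.0943, y = 0.2245
  acetone: x = 0.3523, y = 0.5708
  toluene: x = 0.5533, y = 0.2047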